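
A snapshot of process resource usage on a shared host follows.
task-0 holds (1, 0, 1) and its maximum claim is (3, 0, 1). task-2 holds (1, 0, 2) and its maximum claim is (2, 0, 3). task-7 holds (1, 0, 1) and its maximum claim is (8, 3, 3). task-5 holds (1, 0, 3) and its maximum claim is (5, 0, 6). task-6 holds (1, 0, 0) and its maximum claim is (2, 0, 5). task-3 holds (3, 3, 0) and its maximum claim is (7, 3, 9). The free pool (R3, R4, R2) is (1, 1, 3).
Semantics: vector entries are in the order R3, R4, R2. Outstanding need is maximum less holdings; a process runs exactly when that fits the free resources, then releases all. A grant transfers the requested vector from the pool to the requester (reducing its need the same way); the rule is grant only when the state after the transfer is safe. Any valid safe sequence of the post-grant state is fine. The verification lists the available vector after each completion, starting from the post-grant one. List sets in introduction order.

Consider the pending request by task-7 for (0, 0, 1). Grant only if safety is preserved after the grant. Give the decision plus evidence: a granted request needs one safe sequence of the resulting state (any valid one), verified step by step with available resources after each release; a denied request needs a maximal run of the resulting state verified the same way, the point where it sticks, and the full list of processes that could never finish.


DENY: after the grant no complete ordering would exist.
Key observation: after task-2, task-0, task-6, task-5 the pool peaks at (5, 1, 8), and each blocked process is short somewhere: task-7 on R3, R4; task-3 on R2.
Pretend the grant happened; the run task-2, task-0, task-6, task-5 goes as far as possible. Walking it through:
  pool = (1, 1, 2)
  task-2: need (1, 0, 1) fits (1, 1, 2); releases (1, 0, 2), pool now (2, 1, 4)
  task-0: need (2, 0, 0) fits (2, 1, 4); releases (1, 0, 1), pool now (3, 1, 5)
  task-6: need (1, 0, 5) fits (3, 1, 5); releases (1, 0, 0), pool now (4, 1, 5)
  task-5: need (4, 0, 3) fits (4, 1, 5); releases (1, 0, 3), pool now (5, 1, 8)
  task-7 still needs (7, 3, 1) but only (5, 1, 8) is free — short on R3 and R4
  task-3 still needs (4, 0, 9) but only (5, 1, 8) is free — short on R2
Processes that could never finish after the grant: task-7 and task-3.


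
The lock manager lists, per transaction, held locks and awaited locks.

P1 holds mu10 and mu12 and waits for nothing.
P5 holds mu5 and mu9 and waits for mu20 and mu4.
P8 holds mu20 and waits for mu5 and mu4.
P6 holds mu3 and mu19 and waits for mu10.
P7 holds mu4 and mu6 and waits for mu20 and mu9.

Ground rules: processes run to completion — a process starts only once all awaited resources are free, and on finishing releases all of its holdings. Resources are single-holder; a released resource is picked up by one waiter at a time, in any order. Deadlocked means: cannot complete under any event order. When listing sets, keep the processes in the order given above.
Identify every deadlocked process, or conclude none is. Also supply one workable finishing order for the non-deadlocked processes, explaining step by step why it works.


The deadlocked set is P5, P8 and P7.
Key observation: the knot is the closed ring of waits P5 -> P8 -> P5; P7 is caught in further circular waits.
One completion order for the rest: P1, P6.
Step-by-step check:
  P1: no waits; runs immediately, freeing mu10 and mu12
  P6 waits on mu10 — all released -> runs and releases mu3 and mu19


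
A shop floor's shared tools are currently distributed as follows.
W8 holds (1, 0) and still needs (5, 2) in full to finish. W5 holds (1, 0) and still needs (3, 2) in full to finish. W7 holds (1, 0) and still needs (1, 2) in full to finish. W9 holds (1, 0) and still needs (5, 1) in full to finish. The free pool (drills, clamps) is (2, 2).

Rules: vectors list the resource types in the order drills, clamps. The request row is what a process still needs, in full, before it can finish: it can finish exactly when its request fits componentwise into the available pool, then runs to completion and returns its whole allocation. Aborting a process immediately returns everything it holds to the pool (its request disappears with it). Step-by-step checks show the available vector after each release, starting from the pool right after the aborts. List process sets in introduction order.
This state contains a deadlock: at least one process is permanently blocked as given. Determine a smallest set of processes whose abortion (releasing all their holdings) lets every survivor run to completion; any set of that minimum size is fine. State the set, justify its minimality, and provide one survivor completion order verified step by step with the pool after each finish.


Minimum abort set: W8.
Key observation: before aborting W8, W9 was permanently blocked — no order could ever run it; afterwards it completes at step 3.
No smaller set exists: with zero aborts the deadlock remains.
The survivors complete as W5, W7, W9. Check, step by step (starting from the post-abort pool):
  pool = (3, 2)
  W5 needs (3, 2) <= (3, 2) -> finishes; pool += (1, 0) = (4, 2)
  W7 needs (1, 2) <= (4, 2) -> finishes; pool += (1, 0) = (5, 2)
  W9 needs (5, 1) <= (5, 2) -> finishes; pool += (1, 0) = (6, 2)


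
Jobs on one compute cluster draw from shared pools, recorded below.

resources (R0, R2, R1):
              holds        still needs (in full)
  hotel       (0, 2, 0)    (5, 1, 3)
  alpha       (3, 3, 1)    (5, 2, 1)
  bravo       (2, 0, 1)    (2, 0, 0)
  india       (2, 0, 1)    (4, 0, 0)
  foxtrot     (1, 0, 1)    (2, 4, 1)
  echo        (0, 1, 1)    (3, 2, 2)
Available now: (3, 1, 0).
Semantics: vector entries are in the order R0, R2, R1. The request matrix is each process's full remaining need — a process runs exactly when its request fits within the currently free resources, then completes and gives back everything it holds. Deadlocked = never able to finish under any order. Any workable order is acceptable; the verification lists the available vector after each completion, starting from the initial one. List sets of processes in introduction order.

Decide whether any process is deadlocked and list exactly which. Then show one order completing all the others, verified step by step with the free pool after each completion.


The deadlocked set is hotel, alpha, foxtrot and echo.
Key observation: after bravo, india the pool peaks at (7, 1, 2), and each blocked process is short somewhere: hotel on R1; alpha on R2; foxtrot on R2; echo on R2.
A valid finishing order for the others: bravo, india. Verifying each step:
  pool = (3, 1, 0)
  bravo needs (2, 0, 0) <= (3, 1, 0) -> finishes; pool += (2, 0, 1) = (5, 1, 1)
  india needs (4, 0, 0) <= (5, 1, 1) -> finishes; pool += (2, 0, 1) = (7, 1, 2)
The blocked processes can never fit:
  blocked: hotel wants (5, 1, 3), pool (7, 1, 2) — not enough R1
  blocked: alpha wants (5, 2, 1), pool (7, 1, 2) — not enough R2
  blocked: foxtrot wants (2, 4, 1), pool (7, 1, 2) — not enough R2
  blocked: echo wants (3, 2, 2), pool (7, 1, 2) — not enough R2


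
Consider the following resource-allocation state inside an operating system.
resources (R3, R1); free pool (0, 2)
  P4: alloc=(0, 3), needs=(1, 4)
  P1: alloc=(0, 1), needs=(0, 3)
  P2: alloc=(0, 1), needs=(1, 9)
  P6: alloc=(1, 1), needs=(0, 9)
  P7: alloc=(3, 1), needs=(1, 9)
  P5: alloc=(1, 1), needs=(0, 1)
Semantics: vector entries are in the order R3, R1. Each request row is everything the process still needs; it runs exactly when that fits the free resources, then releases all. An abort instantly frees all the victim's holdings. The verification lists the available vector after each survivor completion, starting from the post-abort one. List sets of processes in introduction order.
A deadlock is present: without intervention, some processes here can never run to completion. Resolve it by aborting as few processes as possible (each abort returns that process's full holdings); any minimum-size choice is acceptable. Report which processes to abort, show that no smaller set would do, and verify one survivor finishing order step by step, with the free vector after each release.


Minimum abort set: P6 and P7.
Key observation: P2 had no path to completion before; after the abort of P6 and P7 ((4, 2) returned), step 4 is where it fits.
No one abort is enough; case by case: P4 alone leaves P2 blocked (short on R1); P1 alone leaves P2 blocked (short on R1); P2 alone leaves P6 blocked (short on R1); P6 alone leaves P2 blocked (short on R1); P7 alone leaves P2 blocked (short on R1); P5 alone leaves P2 blocked (short on R1).
The survivors complete as P5, P1, P4, P2. Step-by-step check (starting from the post-abort pool):
  pool = (4, 4)
  P5 needs (0, 1) <= (4, 4) -> finishes; pool += (1, 1) = (5, 5)
  P1 needs (0, 3) <= (5, 5) -> finishes; pool += (0, 1) = (5, 6)
  P4 needs (1, 4) <= (5, 6) -> finishes; pool += (0, 3) = (5, 9)
  P2 needs (1, 9) <= (5, 9) -> finishes; pool += (0, 1) = (5, 10)


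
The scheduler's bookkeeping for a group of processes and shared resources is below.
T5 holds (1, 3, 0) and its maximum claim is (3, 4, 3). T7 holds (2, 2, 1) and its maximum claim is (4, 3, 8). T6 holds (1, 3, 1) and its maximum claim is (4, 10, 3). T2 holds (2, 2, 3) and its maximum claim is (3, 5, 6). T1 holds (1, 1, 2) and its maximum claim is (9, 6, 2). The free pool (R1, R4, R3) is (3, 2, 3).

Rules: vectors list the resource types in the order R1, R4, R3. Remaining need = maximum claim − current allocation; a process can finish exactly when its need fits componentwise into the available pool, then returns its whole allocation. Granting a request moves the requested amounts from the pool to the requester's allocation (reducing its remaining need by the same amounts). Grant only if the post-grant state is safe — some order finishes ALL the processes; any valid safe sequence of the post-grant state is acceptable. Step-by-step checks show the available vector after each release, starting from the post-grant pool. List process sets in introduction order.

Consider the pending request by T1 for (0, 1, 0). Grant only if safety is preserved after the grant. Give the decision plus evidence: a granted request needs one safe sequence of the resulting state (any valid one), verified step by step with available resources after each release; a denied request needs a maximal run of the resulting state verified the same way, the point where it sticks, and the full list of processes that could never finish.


DENY. Granting would leave the state unsafe.
Key observation: after T5, T2 the pool peaks at (6, 6, 6), and each blocked process is short somewhere: T7 on R3; T6 on R4; T1 on R1.
On the post-grant state, T5, T2 is a maximal run — nothing extends it. Walking it through:
  pool = (3, 1, 3)
  T5: need (2, 1, 3) fits (3, 1, 3); releases (1, 3, 0), pool now (4, 4, 3)
  T2: need (1, 3, 3) fits (4, 4, 3); releases (2, 2, 3), pool now (6, 6, 6)
  T7 cannot run: need (2, 1, 7) vs free (6, 6, 6) (insufficient R3)
  T6 cannot run: need (3, 7, 2) vs free (6, 6, 6) (insufficient R4)
  T1 cannot run: need (8, 4, 0) vs free (6, 6, 6) (insufficient R1)
Post-grant, the permanently blocked set is T7, T6 and T1.


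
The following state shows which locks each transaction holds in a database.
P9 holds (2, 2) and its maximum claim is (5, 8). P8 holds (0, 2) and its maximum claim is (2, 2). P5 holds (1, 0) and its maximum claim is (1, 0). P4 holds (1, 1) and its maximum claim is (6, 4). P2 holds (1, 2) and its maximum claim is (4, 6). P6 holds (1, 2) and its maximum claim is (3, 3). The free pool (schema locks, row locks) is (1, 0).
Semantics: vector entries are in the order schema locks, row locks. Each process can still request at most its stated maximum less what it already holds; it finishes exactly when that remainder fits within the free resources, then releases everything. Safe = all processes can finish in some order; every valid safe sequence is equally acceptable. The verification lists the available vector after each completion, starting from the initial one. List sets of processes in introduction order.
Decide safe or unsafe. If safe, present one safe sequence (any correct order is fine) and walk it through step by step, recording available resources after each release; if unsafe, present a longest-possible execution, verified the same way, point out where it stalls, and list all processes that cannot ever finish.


SAFE, for example via the order P5, P8, P6, P2, P9, P4.
Key observation: at P8 the run first touches a limit — (2, 0) against (2, 0), exact on a resource it actually requests.
Verifying each step:
  pool = (1, 0)
  P5 needs (0, 0) <= (1, 0) -> finishes; pool += (1, 0) = (2, 0)
  P8 needs (2, 0) <= (2, 0) -> finishes; pool += (0, 2) = (2, 2)
  P6 needs (2, 1) <= (2, 2) -> finishes; pool += (1, 2) = (3, 4)
  P2 needs (3, 4) <= (3, 4) -> finishes; pool += (1, 2) = (4, 6)
  P9 needs (3, 6) <= (4, 6) -> finishes; pool += (2, 2) = (6, 8)
  P4 needs (5, 3) <= (6, 8) -> finishes; pool += (1, 1) = (7, 9)


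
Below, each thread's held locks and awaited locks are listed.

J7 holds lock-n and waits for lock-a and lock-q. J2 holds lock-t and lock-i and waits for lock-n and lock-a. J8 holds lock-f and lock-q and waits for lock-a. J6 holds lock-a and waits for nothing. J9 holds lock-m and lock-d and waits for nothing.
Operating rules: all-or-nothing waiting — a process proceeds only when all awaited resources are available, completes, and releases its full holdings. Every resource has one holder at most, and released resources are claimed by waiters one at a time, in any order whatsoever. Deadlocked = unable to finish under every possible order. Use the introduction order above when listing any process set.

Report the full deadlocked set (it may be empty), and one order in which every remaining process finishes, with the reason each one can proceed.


The deadlocked set is empty.
Key observation: although several processes wait, no cycle exists — each chain bottoms out at a free runner.
One completion order for the rest: J9, J6, J8, J7, J2.
Check, step by step:
  run J9 (it waits on nothing); releases lock-m and lock-d
  run J6 (it waits on nothing); releases lock-a
  run J8 (all its waits — lock-a — are resolved); releases lock-f and lock-q
  run J7 (all its waits — lock-a and lock-q — are resolved); releases lock-n
  run J2 (all its waits — lock-n and lock-a — are resolved); releases lock-t and lock-i


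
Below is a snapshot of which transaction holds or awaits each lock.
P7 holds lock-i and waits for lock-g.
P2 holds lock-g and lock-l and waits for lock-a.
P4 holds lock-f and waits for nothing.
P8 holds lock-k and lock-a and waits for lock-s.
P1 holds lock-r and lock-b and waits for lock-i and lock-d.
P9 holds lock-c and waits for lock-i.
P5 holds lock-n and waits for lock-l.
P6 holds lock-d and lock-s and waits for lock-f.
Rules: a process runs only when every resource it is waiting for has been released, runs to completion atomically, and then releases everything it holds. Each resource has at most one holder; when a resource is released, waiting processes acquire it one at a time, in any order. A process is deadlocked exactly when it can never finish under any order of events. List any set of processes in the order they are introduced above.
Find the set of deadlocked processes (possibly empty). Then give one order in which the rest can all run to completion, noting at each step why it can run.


Nothing here is deadlocked.
Key observation: all waits point, directly or indirectly, at processes that can finish, so nothing is permanently blocked.
A valid finishing order for the others: P4, P6, P8, P2, P7, P9, P1, P5.
Verifying each step:
  P4 waits on nothing -> runs at once and releases lock-f
  run P6 (all its waits — lock-f — are resolved); releases lock-d and lock-s
  run P8 (all its waits — lock-s — are resolved); releases lock-k and lock-a
  run P2 (all its waits — lock-a — are resolved); releases lock-g and lock-l
  run P7 (all its waits — lock-g — are resolved); releases lock-i
  run P9 (all its waits — lock-i — are resolved); releases lock-c
  run P1 (all its waits — lock-i and lock-d — are resolved); releases lock-r and lock-b
  run P5 (all its waits — lock-l — are resolved); releases lock-n


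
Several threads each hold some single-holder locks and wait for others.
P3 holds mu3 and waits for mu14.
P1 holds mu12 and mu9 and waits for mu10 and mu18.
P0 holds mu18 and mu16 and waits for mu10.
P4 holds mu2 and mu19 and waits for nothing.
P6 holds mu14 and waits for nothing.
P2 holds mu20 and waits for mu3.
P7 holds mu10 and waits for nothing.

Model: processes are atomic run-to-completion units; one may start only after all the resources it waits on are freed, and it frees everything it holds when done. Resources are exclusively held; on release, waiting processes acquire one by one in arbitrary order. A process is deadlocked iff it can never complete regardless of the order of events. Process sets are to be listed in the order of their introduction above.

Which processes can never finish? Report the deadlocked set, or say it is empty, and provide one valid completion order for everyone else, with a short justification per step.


Nothing here is deadlocked.
Key observation: the wait relation is loop-free; peeling off processes with no waits unwinds the whole state.
A valid finishing order for the others: P7, P6, P0, P1, P4, P3, P2.
Step-by-step check:
  P7: no waits; runs immediately, freeing mu10
  P6: no waits; runs immediately, freeing mu14
  run P0 (all its waits — mu10 — are resolved); releases mu18 and mu16
  run P1 (all its waits — mu10 and mu18 — are resolved); releases mu12 and mu9
  P4: no waits; runs immediately, freeing mu2 and mu19
  run P3 (all its waits — mu14 — are resolved); releases mu3
  run P2 (all its waits — mu3 — are resolved); releases mu20


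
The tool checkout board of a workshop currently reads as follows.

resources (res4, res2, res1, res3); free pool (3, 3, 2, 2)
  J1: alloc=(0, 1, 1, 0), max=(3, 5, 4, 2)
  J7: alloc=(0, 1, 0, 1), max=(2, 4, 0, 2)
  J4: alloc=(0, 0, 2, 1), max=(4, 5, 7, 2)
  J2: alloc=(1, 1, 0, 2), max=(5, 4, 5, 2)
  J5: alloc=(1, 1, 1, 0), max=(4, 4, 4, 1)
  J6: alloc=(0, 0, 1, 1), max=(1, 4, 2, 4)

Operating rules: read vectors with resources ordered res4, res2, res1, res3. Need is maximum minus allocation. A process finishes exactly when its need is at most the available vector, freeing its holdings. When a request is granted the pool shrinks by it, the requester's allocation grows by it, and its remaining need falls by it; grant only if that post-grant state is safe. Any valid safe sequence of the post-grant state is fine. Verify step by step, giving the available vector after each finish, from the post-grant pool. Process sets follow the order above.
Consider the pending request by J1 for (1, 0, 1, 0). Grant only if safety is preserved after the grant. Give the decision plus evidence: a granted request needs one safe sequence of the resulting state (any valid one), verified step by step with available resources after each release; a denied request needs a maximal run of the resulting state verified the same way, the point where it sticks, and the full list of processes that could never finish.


GRANT: granting preserves safety; a valid post-grant sequence is J7, J6, J1, J5, J2, J4.
Key observation: granting shrinks the pool to (2, 3, 1, 2), yet J7 still fits and the chain goes through.
Verifying the post-grant state step by step:
  pool = (2, 3, 1, 2)
  J7: need (2, 3, 0, 1) fits (2, 3, 1, 2); releases (0, 1, 0, 1), pool now (2, 4, 1, 3)
  J6: need (1, 4, 1, 3) fits (2, 4, 1, 3); releases (0, 0, 1, 1), pool now (2, 4, 2, 4)
  J1: need (2, 4, 2, 2) fits (2, 4, 2, 4); releases (1, 1, 2, 0), pool now (3, 5, 4, 4)
  J5: need (3, 3, 3, 1) fits (3, 5, 4, 4); releases (1, 1, 1, 0), pool now (4, 6, 5, 4)
  J2: need (4, 3, 5, 0) fits (4, 6, 5, 4); releases (1, 1, 0, 2), pool now (5, 7, 5, 6)
  J4: need (4, 5, 5, 1) fits (5, 7, 5, 6); releases (0, 0, 2, 1), pool now (5, 7, 7, 7)


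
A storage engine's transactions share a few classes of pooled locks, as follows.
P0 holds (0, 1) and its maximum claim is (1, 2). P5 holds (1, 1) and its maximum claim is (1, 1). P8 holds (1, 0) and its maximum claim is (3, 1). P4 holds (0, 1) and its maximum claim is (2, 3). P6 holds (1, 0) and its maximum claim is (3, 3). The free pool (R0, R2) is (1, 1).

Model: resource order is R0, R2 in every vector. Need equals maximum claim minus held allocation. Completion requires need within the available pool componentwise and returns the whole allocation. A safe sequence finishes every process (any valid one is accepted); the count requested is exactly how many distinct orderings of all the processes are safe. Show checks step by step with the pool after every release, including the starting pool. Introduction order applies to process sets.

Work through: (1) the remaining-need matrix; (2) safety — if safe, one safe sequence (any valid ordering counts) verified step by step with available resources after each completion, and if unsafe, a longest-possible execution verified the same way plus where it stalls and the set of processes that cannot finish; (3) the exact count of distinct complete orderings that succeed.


(1) Need matrix, components ordered R0, R2:
  P0: (1, 1)
  P5: (0, 0)
  P8: (2, 1)
  P4: (2, 2)
  P6: (2, 3)
(2) The state is SAFE; one workable sequence: P0, P5, P8, P6, P4.
Key observation: reading the order forward, P0 is the first process whose need (1, 1) meets the free pool (1, 1) exactly on a resource it requests.
Check, step by step:
  pool = (1, 1)
  P0 needs (1, 1) <= (1, 1) -> finishes; pool += (0, 1) = (1, 2)
  P5 needs (0, 0) <= (1, 2) -> finishes; pool += (1, 1) = (2, 3)
  P8 needs (2, 1) <= (2, 3) -> finishes; pool += (1, 0) = (3, 3)
  P6 needs (2, 3) <= (3, 3) -> finishes; pool += (1, 0) = (4, 3)
  P4 needs (2, 2) <= (4, 3) -> finishes; pool += (0, 1) = (4, 4)
(3) The exact count: 22 of the possible complete orderings are safe sequences.


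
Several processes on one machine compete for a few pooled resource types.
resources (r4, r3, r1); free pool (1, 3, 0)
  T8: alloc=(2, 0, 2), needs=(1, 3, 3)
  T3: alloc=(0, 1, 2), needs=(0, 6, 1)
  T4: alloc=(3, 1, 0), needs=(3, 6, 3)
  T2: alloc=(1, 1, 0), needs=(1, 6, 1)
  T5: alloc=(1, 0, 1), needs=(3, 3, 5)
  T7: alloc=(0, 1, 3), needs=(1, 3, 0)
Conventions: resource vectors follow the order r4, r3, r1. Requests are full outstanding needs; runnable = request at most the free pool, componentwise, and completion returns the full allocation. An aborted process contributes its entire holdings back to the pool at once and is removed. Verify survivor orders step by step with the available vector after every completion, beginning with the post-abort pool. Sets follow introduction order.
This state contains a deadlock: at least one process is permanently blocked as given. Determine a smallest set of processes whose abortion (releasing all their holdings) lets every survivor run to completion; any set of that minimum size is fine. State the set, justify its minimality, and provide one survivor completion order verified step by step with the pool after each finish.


Abort T3 and T4.
Key observation: the returned (3, 2, 2) from T3 and T4 is what brings T2 — unrunnable before, under any order — into play at step 3.
No one abort is enough; case by case: T8 alone leaves T3 blocked (short on r3); T3 alone leaves T4 blocked (short on r3); T4 alone leaves T3 blocked (short on r3); T2 alone leaves T3 blocked (short on r3); T5 alone leaves T3 blocked (short on r3); T7 alone leaves T3 blocked (short on r3).
The survivors complete as T7, T8, T2, T5. Verifying each step (starting from the post-abort pool):
  pool = (4, 5, 2)
  run T7 (needs (1, 3, 0), free (4, 5, 2)); after release of (0, 1, 3) the pool is (4, 6, 5)
  run T8 (needs (1, 3, 3), free (4, 6, 5)); after release of (2, 0, 2) the pool is (6, 6, 7)
  run T2 (needs (1, 6, 1), free (6, 6, 7)); after release of (1, 1, 0) the pool is (7, 7, 7)
  run T5 (needs (3, 3, 5), free (7, 7, 7)); after release of (1, 0, 1) the pool is (8, 7, 8)


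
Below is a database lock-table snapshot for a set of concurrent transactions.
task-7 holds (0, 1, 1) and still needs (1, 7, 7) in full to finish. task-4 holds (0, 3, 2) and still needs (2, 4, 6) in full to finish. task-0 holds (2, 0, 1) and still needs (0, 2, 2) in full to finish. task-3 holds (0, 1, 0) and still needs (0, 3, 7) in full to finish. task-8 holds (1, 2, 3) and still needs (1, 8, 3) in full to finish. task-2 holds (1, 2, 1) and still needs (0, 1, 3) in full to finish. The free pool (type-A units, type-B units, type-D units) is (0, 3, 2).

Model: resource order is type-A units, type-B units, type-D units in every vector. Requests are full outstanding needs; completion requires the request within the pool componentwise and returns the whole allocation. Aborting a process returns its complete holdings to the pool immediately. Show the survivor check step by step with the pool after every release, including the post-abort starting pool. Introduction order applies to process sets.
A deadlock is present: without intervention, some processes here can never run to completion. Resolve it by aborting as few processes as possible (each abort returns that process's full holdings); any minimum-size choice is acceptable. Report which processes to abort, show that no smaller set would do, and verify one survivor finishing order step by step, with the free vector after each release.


Abort task-8.
Key observation: no ordering could ever have run task-4 before the abort of task-8; with (1, 2, 3) back in the pool it fits at step 2.
Why nothing smaller works: aborting no one leaves the state deadlocked as given.
Survivors finish in the order: task-2, task-4, task-0, task-3, task-7. Walking it through (pool after the aborts first):
  pool = (1, 5, 5)
  task-2: need (0, 1, 3) fits (1, 5, 5); releases (1, 2, 1), pool now (2, 7, 6)
  task-4: need (2, 4, 6) fits (2, 7, 6); releases (0, 3, 2), pool now (2, 10, 8)
  task-0: need (0, 2, 2) fits (2, 10, 8); releases (2, 0, 1), pool now (4, 10, 9)
  task-3: need (0, 3, 7) fits (4, 10, 9); releases (0, 1, 0), pool now (4, 11, 9)
  task-7: need (1, 7, 7) fits (4, 11, 9); releases (0, 1, 1), pool now (4, 12, 10)


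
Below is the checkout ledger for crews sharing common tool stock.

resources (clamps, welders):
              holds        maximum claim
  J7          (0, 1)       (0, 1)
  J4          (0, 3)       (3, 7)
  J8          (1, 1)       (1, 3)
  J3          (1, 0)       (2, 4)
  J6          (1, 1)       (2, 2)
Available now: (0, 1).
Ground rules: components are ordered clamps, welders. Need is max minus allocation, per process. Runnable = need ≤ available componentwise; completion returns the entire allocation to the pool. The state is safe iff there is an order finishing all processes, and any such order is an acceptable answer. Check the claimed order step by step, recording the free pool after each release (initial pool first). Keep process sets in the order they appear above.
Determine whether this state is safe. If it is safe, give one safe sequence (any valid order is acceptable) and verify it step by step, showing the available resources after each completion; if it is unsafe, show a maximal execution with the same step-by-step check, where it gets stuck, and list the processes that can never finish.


SAFE. One safe sequence: J7, J8, J6, J3, J4.
Key observation: the order's first zero-slack moment is J8 ((0, 2) needed, (0, 2) free — a requested resource with nothing to spare).
Verifying each step:
  pool = (0, 1)
  run J7 (needs (0, 0), free (0, 1)); after release of (0, 1) the pool is (0, 2)
  run J8 (needs (0, 2), free (0, 2)); after release of (1, 1) the pool is (1, 3)
  run J6 (needs (1, 1), free (1, 3)); after release of (1, 1) the pool is (2, 4)
  run J3 (needs (1, 4), free (2, 4)); after release of (1, 0) the pool is (3, 4)
  run J4 (needs (3, 4), free (3, 4)); after release of (0, 3) the pool is (3, 7)


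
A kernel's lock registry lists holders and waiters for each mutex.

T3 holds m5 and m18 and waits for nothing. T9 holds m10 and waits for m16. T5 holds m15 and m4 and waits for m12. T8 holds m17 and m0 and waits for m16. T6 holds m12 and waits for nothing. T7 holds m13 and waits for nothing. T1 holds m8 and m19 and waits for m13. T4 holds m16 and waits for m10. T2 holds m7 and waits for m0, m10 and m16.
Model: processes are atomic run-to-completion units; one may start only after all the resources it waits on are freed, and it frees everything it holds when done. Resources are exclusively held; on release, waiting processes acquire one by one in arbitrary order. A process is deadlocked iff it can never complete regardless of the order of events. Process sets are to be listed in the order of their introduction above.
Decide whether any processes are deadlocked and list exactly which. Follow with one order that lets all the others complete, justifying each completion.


Deadlocked set: T9, T8, T4 and T2.
Key observation: along T9 -> T4 -> T9, each member waits on what the next one holds — a deadlock; T8 and T2 wait into the deadlock from upstream.
A valid finishing order for the others: T6, T3, T7, T1, T5.
Step-by-step check:
  run T6 (it waits on nothing); releases m12
  run T3 (it waits on nothing); releases m5 and m18
  run T7 (it waits on nothing); releases m13
  T1 waits on m13 — all released -> runs and releases m8 and m19
  T5 waits on m12 — all released -> runs and releases m15 and m4


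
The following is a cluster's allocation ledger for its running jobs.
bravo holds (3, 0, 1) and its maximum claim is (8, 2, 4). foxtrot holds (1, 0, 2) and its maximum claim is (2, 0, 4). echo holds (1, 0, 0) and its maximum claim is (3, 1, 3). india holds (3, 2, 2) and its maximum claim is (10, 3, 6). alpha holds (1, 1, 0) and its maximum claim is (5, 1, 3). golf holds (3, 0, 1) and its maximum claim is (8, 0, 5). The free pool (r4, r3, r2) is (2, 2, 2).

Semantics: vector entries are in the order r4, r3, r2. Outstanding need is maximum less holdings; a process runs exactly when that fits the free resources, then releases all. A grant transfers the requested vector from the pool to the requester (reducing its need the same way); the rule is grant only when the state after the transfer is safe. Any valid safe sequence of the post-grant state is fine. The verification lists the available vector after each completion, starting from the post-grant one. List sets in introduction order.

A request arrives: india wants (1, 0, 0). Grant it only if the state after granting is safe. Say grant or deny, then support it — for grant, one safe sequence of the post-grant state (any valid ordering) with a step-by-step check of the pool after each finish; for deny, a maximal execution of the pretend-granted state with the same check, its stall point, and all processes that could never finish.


DENY. Granting would leave the state unsafe.
Key observation: even finishing foxtrot, echo leaves just (3, 2, 4) free — too little r4 for any of the remaining processes.
After a pretend grant, a maximal execution: foxtrot, echo — then nothing else fits. Verifying each step:
  pool = (1, 2, 2)
  foxtrot needs (1, 0, 2) <= (1, 2, 2) -> finishes; pool += (1, 0, 2) = (2, 2, 4)
  echo needs (2, 1, 3) <= (2, 2, 4) -> finishes; pool += (1, 0, 0) = (3, 2, 4)
  bravo cannot run: need (5, 2, 3) vs free (3, 2, 4) (insufficient r4)
  india cannot run: need (6, 1, 4) vs free (3, 2, 4) (insufficient r4)
  alpha cannot run: need (4, 0, 3) vs free (3, 2, 4) (insufficient r4)
  golf cannot run: need (5, 0, 4) vs free (3, 2, 4) (insufficient r4)
Had the request been granted, bravo, india, alpha and golf could never finish.


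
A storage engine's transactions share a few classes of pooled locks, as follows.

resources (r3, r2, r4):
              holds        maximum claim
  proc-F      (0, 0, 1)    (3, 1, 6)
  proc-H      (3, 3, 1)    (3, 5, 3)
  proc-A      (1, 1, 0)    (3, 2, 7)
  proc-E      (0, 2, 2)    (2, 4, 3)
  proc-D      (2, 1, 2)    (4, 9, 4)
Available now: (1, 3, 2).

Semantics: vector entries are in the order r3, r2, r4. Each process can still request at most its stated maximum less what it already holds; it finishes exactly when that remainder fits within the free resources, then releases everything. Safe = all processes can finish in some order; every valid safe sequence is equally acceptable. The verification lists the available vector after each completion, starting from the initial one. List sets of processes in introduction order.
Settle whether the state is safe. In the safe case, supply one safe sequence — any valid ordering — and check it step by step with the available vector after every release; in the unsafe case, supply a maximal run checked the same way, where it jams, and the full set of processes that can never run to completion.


The state is SAFE; one workable sequence: proc-H, proc-E, proc-F, proc-D, proc-A.
Key observation: at proc-H the run first touches a limit — (0, 2, 2) against (1, 3, 2), exact on a resource it actually requests.
Walking it through:
  pool = (1, 3, 2)
  proc-H needs (0, 2, 2) <= (1, 3, 2) -> finishes; pool += (3, 3, 1) = (4, 6, 3)
  proc-E needs (2, 2, 1) <= (4, 6, 3) -> finishes; pool += (0, 2, 2) = (4, 8, 5)
  proc-F needs (3, 1, 5) <= (4, 8, 5) -> finishes; pool += (0, 0, 1) = (4, 8, 6)
  proc-D needs (2, 8, 2) <= (4, 8, 6) -> finishes; pool += (2, 1, 2) = (6, 9, 8)
  proc-A needs (2, 1, 7) <= (6, 9, 8) -> finishes; pool += (1, 1, 0) = (7, 10, 8)


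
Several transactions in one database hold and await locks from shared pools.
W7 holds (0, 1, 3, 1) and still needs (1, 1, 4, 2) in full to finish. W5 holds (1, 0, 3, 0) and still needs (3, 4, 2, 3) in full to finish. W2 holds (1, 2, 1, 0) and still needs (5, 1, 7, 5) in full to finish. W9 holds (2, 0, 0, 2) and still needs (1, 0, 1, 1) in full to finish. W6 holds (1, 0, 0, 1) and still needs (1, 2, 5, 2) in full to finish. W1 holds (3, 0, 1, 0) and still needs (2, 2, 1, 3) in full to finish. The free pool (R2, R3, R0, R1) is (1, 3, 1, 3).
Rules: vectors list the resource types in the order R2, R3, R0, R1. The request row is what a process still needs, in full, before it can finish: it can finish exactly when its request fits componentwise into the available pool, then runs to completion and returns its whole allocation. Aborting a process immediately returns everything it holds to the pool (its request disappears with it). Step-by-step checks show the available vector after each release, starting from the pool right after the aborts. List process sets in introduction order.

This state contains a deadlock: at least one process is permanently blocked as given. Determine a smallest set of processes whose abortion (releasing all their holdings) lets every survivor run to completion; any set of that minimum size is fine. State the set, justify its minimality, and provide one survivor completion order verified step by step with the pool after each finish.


Abort W2.
Key observation: W5 had no path to completion before; after the abort of W2 ((1, 2, 1, 0) returned), step 3 is where it fits.
Why nothing smaller works: aborting no one leaves the state deadlocked as given.
Survivors finish in the order: W1, W9, W5, W6, W7. Walking it through (pool after the aborts first):
  pool = (2, 5, 2, 3)
  run W1 (needs (2, 2, 1, 3), free (2, 5, 2, 3)); after release of (3, 0, 1, 0) the pool is (5, 5, 3, 3)
  run W9 (needs (1, 0, 1, 1), free (5, 5, 3, 3)); after release of (2, 0, 0, 2) the pool is (7, 5, 3, 5)
  run W5 (needs (3, 4, 2, 3), free (7, 5, 3, 5)); after release of (1, 0, 3, 0) the pool is (8, 5, 6, 5)
  run W6 (needs (1, 2, 5, 2), free (8, 5, 6, 5)); after release of (1, 0, 0, 1) the pool is (9, 5, 6, 6)
  run W7 (needs (1, 1, 4, 2), free (9, 5, 6, 6)); after release of (0, 1, 3, 1) the pool is (9, 6, 9, 7)


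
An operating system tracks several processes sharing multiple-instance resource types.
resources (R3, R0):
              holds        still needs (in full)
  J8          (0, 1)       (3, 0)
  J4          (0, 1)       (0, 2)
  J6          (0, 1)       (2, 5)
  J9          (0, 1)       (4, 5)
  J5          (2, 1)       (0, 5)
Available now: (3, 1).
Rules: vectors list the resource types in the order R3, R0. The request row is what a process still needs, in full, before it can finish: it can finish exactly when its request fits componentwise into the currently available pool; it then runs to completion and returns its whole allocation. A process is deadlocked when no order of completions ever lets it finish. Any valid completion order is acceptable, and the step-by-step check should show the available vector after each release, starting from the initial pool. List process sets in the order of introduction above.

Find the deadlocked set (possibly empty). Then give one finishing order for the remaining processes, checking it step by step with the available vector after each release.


Deadlocked set: J6, J9 and J5.
Key observation: the pool after J8, J4 is (3, 3); every surviving request exceeds it in R0, so progress ends there.
The rest can finish in the order J8, J4. Step-by-step check:
  pool = (3, 1)
  J8: need (3, 0) fits (3, 1); releases (0, 1), pool now (3, 2)
  J4: need (0, 2) fits (3, 2); releases (0, 1), pool now (3, 3)
The blocked processes can never fit:
  blocked: J6 wants (2, 5), pool (3, 3) — not enough R0
  blocked: J9 wants (4, 5), pool (3, 3) — not enough R3 and R0
  blocked: J5 wants (0, 5), pool (3, 3) — not enough R0


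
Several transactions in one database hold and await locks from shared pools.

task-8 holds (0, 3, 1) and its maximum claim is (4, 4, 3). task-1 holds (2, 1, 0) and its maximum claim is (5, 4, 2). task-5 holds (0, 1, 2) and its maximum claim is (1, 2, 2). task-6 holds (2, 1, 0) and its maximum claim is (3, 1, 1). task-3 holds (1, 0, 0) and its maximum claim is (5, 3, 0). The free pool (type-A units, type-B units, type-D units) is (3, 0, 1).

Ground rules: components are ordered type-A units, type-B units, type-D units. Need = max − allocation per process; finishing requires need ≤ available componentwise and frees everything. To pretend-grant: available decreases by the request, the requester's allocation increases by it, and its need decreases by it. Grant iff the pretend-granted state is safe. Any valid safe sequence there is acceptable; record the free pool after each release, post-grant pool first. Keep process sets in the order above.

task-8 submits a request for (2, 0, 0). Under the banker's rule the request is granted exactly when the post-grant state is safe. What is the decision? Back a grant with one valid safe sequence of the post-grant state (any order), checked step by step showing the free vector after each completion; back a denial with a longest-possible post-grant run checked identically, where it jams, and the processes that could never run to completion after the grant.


GRANT — the state after the grant stays safe, e.g. via task-6, task-5, task-8, task-3, task-1.
Key observation: with (1, 0, 1) left after the transfer, task-6 can run at once — the state stays safe.
Check on the post-grant state, step by step:
  pool = (1, 0, 1)
  run task-6 (needs (1, 0, 1), free (1, 0, 1)); after release of (2, 1, 0) the pool is (3, 1, 1)
  run task-5 (needs (1, 1, 0), free (3, 1, 1)); after release of (0, 1, 2) the pool is (3, 2, 3)
  run task-8 (needs (2, 1, 2), free (3, 2, 3)); after release of (2, 3, 1) the pool is (5, 5, 4)
  run task-3 (needs (4, 3, 0), free (5, 5, 4)); after release of (1, 0, 0) the pool is (6, 5, 4)
  run task-1 (needs (3, 3, 2), free (6, 5, 4)); after release of (2, 1, 0) the pool is (8, 6, 4)


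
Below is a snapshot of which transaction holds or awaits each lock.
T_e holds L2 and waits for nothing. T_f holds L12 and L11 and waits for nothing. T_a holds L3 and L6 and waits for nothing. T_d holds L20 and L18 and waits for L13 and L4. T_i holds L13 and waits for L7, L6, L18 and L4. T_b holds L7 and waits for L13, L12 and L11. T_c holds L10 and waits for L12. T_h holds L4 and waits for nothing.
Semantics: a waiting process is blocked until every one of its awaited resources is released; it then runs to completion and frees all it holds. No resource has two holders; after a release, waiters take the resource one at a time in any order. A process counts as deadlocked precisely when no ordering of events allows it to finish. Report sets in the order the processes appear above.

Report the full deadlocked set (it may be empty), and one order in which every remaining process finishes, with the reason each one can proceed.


Deadlocked set: T_d, T_i and T_b.
Key observation: the knot is the closed ring of waits T_d -> T_i -> T_d; T_b is caught in further circular waits.
One completion order for the rest: T_f, T_e, T_h, T_a, T_c.
Walking it through:
  T_f waits on nothing -> runs at once and releases L12 and L11
  T_e waits on nothing -> runs at once and releases L2
  T_h waits on nothing -> runs at once and releases L4
  T_a waits on nothing -> runs at once and releases L3 and L6
  T_c waits on L12 — all released -> runs and releases L10
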